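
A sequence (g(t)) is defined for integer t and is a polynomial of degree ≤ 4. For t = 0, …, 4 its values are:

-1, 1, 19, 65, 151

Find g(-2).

First differences: 2, 18, 46, 86. Second differences: 16, 28, 40. Third differences: 12, 12.
Level-3 differences are constant, so g has degree 3.
Fitting a degree-3 polynomial gives g(t) = 2t³ + 2t² - 2t - 1.
Then g(-2) = -5.

-5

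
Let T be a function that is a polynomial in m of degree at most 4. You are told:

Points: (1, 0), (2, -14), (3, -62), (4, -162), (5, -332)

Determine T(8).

First differences: -14, -48, -100, -170. Second differences: -34, -52, -70. Third differences: -18, -18.
Level-3 differences are constant, so T has degree 3.
Fitting a degree-3 polynomial gives T(m) = -3m³ + m² + 4m - 2.
Then T(8) = -1442.

-1442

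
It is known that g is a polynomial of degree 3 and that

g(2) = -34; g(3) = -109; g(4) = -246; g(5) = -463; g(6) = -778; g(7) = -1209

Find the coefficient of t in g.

First differences: -75, -137, -217, -315, -431. Second differences: -62, -80, -98, -116. Third differences: -18, -18, -18.
Level-3 differences are constant, so g has degree 3.
Fitting a degree-3 polynomial gives g(t) = -3t³ - 4t² + 2t + 2.
The coefficient of t is 2.

2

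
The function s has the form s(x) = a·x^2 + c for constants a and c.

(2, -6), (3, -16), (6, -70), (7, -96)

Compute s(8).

From s(2) = -6 and s(3) = -16: 4a + c = -6 and 9a + c = -16.
Subtracting: 5a = -10, so a = -2; then c = -6 − (-2)·4 = 2.
So s(x) = -2x² + 2, and s(8) = -126.

-126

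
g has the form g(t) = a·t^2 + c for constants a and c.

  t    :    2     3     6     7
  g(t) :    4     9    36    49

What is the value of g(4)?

From g(2) = 4 and g(3) = 9: 4a + c = 4 and 9a + c = 9.
Subtracting: 5a = 5, so a = 1; then c = 4 − 1·4 = 0.
So g(t) = 1t² + 0, and g(4) = 16.

16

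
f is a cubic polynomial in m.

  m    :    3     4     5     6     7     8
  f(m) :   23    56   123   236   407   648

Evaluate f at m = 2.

12

Write f(m) = am³ + bm² + cm + d; the 6 given values yield a linear system in the 4 coefficients.
Solving, f(m) = 2m³ - 7m² + 8m + 8.
Then f(2) = 12.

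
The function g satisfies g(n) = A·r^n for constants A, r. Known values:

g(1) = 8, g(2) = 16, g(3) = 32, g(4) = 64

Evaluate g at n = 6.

Consecutive ratio: 16/8 = 2, and 32/16 = 2, so r = 2.
Then A·2^1 = 8 gives A = 4, and g(n) = 4·2^n.
g(6) = 4·2^6 = 256.

256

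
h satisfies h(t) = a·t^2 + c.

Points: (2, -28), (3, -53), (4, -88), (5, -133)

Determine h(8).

-328

From h(2) = -28 and h(3) = -53: 4a + c = -28 and 9a + c = -53.
Subtracting: 5a = -25, so a = -5; then c = -28 − (-5)·4 = -8.
So h(t) = -5t² − 8, and h(8) = -328.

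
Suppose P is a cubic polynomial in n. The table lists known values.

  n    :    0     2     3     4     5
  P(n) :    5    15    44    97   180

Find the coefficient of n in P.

Write P(n) = an³ + bn² + cn + d; the 5 given values yield a linear system in the 4 coefficients.
Solving, P(n) = n³ + 3n² - 5n + 5.
The coefficient of n is -5.

-5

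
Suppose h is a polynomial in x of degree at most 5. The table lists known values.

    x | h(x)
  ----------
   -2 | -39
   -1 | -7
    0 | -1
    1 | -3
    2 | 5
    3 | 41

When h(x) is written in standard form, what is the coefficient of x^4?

0

Write h(x) = ax^5 + bx^4 + cx³ + dx² + ex + p; the 6 given values yield a linear system in the 6 coefficients.
Solving, the top 2 coefficients vanish, and h(x) = 3x³ - 4x² - x - 1.
The coefficient of x^4 is 0.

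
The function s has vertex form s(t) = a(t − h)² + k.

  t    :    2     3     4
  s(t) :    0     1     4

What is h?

2

First differences 1, 3; second difference 2 = 2a, so a = 1.
Expanding, the t-coefficient is −2ah = -2h; matching it to the data gives h = 2, and then k = 0.
So s(t) = 1(t − 2)² + 0.
Hence h = 2.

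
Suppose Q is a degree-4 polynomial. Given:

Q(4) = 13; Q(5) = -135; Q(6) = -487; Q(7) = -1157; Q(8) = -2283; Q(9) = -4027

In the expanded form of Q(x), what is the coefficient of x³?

Write Q(x) = ax^4 + bx³ + cx² + dx + e; the 6 given values yield a linear system in the 5 coefficients.
Solving, Q(x) = -x^4 + 3x³ + 4x² + 2x + 5.
The coefficient of x³ is 3.

3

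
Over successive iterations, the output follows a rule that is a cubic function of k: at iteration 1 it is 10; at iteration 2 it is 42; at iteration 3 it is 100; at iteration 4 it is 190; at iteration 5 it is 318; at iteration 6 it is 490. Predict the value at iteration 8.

990

Write the value at k as u(k).
First differences: 32, 58, 90, 128, 172. Second differences: 26, 32, 38, 44. Third differences: 6, 6, 6.
Level-3 differences are constant, so u has degree 3.
Fitting a degree-3 polynomial gives u(k) = k³ + 7k² + 4k - 2.
Then u(8) = 990.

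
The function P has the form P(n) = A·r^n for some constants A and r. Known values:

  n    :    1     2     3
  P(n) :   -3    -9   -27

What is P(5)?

Consecutive ratio: -9/(-3) = 3, and -27/(-9) = 3, so r = 3.
Then A·3^1 = -3 gives A = -1, and P(n) = -1·3^n.
P(5) = -1·3^5 = -243.

-243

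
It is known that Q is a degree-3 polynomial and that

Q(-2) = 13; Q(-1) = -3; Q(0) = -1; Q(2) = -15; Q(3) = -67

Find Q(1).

Write Q(x) = ax³ + bx² + cx + d; the 5 given values yield a linear system in the 4 coefficients.
Solving, Q(x) = -3x³ + 5x - 1.
Then Q(1) = 1.

1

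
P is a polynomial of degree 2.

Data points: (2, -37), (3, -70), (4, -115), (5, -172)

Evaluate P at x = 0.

-7

First differences: -33, -45, -57. Second differences: -12, -12.
Level-2 differences are constant, so P has degree 2.
Fitting a degree-2 polynomial gives P(x) = -6x² - 3x - 7.
Then P(0) = -7.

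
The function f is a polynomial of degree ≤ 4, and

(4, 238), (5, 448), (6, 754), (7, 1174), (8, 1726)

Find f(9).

2428

Write f(t) = at^4 + bt³ + ct² + dt + e; the 5 given values yield a linear system in the 5 coefficients.
Solving, the leading coefficient vanishes, and f(t) = 3t³ + 3t² - 2.
Then f(9) = 2428.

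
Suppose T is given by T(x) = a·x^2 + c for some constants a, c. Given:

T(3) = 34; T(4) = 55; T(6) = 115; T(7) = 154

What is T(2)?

19

From T(3) = 34 and T(4) = 55: 9a + c = 34 and 16a + c = 55.
Subtracting: 7a = 21, so a = 3; then c = 34 − 3·9 = 7.
So T(x) = 3x² + 7, and T(2) = 19.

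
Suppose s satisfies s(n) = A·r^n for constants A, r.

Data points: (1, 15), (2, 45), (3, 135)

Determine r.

3

Consecutive ratio: 45/15 = 3, and 135/45 = 3, so r = 3.
Then A·3^1 = 15 gives A = 5, and s(n) = 5·3^n.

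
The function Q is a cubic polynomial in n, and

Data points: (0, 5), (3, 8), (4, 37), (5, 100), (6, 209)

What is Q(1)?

Write Q(n) = an³ + bn² + cn + d; the 5 given values yield a linear system in the 4 coefficients.
Solving, Q(n) = 2n³ - 7n² + 4n + 5.
Then Q(1) = 4.

4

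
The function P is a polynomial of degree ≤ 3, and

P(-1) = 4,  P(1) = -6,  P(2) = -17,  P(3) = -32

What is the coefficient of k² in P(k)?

-2

Write P(k) = ak³ + bk² + ck + d; the 4 given values yield a linear system in the 4 coefficients.
Solving, the leading coefficient vanishes, and P(k) = -2k² - 5k + 1.
The coefficient of k² is -2.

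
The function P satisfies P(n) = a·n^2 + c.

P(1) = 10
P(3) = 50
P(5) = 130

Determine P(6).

185

From P(1) = 10 and P(3) = 50: 1a + c = 10 and 9a + c = 50.
Subtracting: 8a = 40, so a = 5; then c = 10 − 5·1 = 5.
So P(n) = 5n² + 5, and P(6) = 185.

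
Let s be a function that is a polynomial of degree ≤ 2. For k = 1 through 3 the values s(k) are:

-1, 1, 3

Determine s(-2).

First differences: 2, 2.
Level-1 differences are constant, so s has degree 1.
Fitting a degree-1 polynomial gives s(k) = 2k - 3.
Then s(-2) = -7.

-7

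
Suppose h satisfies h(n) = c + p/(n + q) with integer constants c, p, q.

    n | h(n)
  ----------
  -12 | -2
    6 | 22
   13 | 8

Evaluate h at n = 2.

-58

(h(n) − c)(n + q) = p for each data point; the three points give a linear system in c and q, then p follows.
Solving: c = 2, q = -3, p = 60, so h(n) = 2 + 60/(n − 3).
Then h(2) = 2 + 60/(-1) = -58.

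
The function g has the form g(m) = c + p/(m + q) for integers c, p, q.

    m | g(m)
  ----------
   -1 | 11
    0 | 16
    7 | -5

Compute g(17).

(g(m) − c)(m + q) = p for each data point; the three points give a linear system in c and q, then p follows.
Solving: c = 1, q = -2, p = -30, so g(m) = 1 − 30/(m − 2).
Then g(17) = 1 − 30/15 = -1.

-1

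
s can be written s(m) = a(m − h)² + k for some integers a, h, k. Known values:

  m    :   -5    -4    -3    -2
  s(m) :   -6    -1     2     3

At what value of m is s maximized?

-2

First differences 5, 3, 1; second difference -2 = 2a, so a = -1.
Expanding, the m-coefficient is −2ah = 2h; matching it to the data gives h = -2, and then k = 3.
So s(m) = -1(m + 2)² + 3.
Hence h = -2.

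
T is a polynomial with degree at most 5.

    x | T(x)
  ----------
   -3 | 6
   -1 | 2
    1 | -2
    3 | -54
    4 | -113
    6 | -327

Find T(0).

3

Write T(x) = ax^5 + bx^4 + cx³ + dx² + ex + p; the 6 given values yield a linear system in the 6 coefficients.
Solving, the top 2 coefficients vanish, and T(x) = -x³ - 3x² - x + 3.
Then T(0) = 3.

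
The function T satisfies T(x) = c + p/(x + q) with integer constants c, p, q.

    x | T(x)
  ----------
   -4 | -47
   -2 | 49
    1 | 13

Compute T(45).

(T(x) − c)(x + q) = p for each data point; the three points give a linear system in c and q, then p follows.
Solving: c = 1, q = 3, p = 48, so T(x) = 1 + 48/(x + 3).
Then T(45) = 1 + 48/48 = 2.

2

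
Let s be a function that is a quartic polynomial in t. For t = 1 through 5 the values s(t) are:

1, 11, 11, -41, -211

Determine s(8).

-2449

Write s(t) = at^4 + bt³ + ct² + dt + e; the 5 given values yield a linear system in the 5 coefficients.
Solving, s(t) = -t^4 + 3t³ + 2t² - 2t - 1.
Then s(8) = -2449.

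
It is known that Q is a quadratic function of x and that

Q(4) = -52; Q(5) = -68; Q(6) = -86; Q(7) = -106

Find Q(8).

-128

Write Q(x) = ax² + bx + c; the 4 given values yield a linear system in the 3 coefficients.
Solving, Q(x) = -x² - 7x - 8.
Then Q(8) = -128.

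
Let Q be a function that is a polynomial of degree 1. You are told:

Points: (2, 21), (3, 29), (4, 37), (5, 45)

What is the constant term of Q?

5

First differences: 8, 8, 8.
Level-1 differences are constant, so Q has degree 1.
Fitting a degree-1 polynomial gives Q(k) = 8k + 5.
The constant term is Q(0) = 5.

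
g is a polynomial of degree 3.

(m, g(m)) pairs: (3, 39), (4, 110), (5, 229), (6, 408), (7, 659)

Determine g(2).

4

Write g(m) = am³ + bm² + cm + d; the 5 given values yield a linear system in the 4 coefficients.
Solving, g(m) = 2m³ - 3m - 6.
Then g(2) = 4.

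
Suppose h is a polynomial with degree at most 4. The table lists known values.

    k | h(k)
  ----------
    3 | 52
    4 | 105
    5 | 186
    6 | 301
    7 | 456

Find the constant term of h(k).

1

First differences: 53, 81, 115, 155. Second differences: 28, 34, 40. Third differences: 6, 6.
Level-3 differences are constant, so h has degree 3.
Fitting a degree-3 polynomial gives h(k) = k³ + 2k² + 2k + 1.
The constant term is h(0) = 1.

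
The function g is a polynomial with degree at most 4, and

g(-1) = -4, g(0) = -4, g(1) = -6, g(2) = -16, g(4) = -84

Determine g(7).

Write g(k) = ak^4 + bk³ + ck² + dk + e; the 5 given values yield a linear system in the 5 coefficients.
Solving, the leading coefficient vanishes, and g(k) = -k³ - k² - 4.
Then g(7) = -396.

-396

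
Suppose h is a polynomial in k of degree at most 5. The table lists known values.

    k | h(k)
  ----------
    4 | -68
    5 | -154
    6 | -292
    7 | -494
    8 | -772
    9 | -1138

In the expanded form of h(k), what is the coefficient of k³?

Write h(k) = ak^5 + bk^4 + ck³ + dk² + ek + p; the 6 given values yield a linear system in the 6 coefficients.
Solving, the top 2 coefficients vanish, and h(k) = -2k³ + 4k² - 4.
The coefficient of k³ is -2.

-2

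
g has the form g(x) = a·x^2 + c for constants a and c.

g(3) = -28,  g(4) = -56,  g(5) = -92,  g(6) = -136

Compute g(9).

-316

From g(3) = -28 and g(4) = -56: 9a + c = -28 and 16a + c = -56.
Subtracting: 7a = -28, so a = -4; then c = -28 − (-4)·9 = 8.
So g(x) = -4x² + 8, and g(9) = -316.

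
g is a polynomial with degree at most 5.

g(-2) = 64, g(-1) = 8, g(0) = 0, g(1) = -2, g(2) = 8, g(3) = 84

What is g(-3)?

Write g(x) = ax^5 + bx^4 + cx³ + dx² + ex + p; the 6 given values yield a linear system in the 6 coefficients.
Solving, the leading coefficient vanishes, and g(x) = 2x^4 - 3x³ + x² - 2x.
Then g(-3) = 258.

258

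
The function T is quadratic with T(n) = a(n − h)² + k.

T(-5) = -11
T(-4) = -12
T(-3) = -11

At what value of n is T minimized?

First differences -1, 1; second difference 2 = 2a, so a = 1.
Expanding, the n-coefficient is −2ah = -2h; matching it to the data gives h = -4, and then k = -12.
So T(n) = 1(n + 4)² − 12.
Hence h = -4.

-4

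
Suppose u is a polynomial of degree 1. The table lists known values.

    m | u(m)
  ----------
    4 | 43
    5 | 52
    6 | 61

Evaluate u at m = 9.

88

Write u(m) = am + b; the 3 given values yield a linear system in the 2 coefficients.
Solving, u(m) = 9m + 7.
Then u(9) = 88.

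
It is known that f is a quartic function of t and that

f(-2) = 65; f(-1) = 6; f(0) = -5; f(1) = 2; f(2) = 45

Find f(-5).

Write f(t) = at^4 + bt³ + ct² + dt + e; the 5 given values yield a linear system in the 5 coefficients.
Solving, f(t) = 2t^4 - t³ + 7t² - t - 5.
Then f(-5) = 1550.

1550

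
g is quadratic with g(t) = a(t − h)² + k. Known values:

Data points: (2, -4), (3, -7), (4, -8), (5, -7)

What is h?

First differences -3, -1, 1; second difference 2 = 2a, so a = 1.
Expanding, the t-coefficient is −2ah = -2h; matching it to the data gives h = 4, and then k = -8.
So g(t) = 1(t − 4)² − 8.
Hence h = 4.

4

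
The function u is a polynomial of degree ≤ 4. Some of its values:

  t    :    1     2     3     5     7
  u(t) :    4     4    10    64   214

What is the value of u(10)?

Write u(t) = at^4 + bt³ + ct² + dt + e; the 5 given values yield a linear system in the 5 coefficients.
Solving, the leading coefficient vanishes, and u(t) = t³ - 3t² + 2t + 4.
Then u(10) = 724.

724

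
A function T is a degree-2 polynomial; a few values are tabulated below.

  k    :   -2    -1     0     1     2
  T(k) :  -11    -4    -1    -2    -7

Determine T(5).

-46

Write T(k) = ak² + bk + c; the 5 given values yield a linear system in the 3 coefficients.
Solving, T(k) = -2k² + k - 1.
Then T(5) = -46.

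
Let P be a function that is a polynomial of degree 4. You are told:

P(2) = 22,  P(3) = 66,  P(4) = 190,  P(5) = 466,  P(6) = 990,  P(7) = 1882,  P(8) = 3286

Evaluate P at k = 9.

First differences: 44, 124, 276, 524, 892, 1404. Second differences: 80, 152, 248, 368, 512. Third differences: 72, 96, 120, 144. Fourth differences: 24, 24, 24.
Level-4 differences are constant, so P has degree 4.
Extending the table by one column gives the next first difference 2084, so P(9) = 3286 + 2084 = 5370.

5370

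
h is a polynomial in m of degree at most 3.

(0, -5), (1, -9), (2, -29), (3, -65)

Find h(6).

-269

First differences: -4, -20, -36. Second differences: -16, -16.
Level-2 differences are constant, so h has degree 2.
Fitting a degree-2 polynomial gives h(m) = -8m² + 4m - 5.
Then h(6) = -269.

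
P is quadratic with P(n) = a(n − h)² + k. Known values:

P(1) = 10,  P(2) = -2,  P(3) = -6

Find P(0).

First differences -12, -4; second difference 8 = 2a, so a = 4.
Expanding, the n-coefficient is −2ah = -8h; matching it to the data gives h = 3, and then k = -6.
So P(n) = 4(n − 3)² − 6.
P(0) = 4·(-3)² − 6 = 30.

30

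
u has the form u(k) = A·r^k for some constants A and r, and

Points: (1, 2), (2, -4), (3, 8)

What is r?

Consecutive ratio: -4/2 = -2, and 8/(-4) = -2, so r = -2.
Then A·(-2)^1 = 2 gives A = -1, and u(k) = -1·(-2)^k.

-2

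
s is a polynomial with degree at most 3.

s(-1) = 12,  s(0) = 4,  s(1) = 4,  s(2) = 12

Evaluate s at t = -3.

52

First differences: -8, 0, 8. Second differences: 8, 8.
Level-2 differences are constant, so s has degree 2.
Fitting a degree-2 polynomial gives s(t) = 4t² - 4t + 4.
Then s(-3) = 52.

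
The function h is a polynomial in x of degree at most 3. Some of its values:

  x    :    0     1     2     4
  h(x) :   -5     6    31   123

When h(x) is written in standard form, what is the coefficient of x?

Write h(x) = ax³ + bx² + cx + d; the 4 given values yield a linear system in the 4 coefficients.
Solving, the leading coefficient vanishes, and h(x) = 7x² + 4x - 5.
The coefficient of x is 4.

4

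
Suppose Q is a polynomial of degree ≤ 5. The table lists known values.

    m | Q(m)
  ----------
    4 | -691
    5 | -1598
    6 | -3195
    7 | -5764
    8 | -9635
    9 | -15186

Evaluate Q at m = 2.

-59

First differences: -907, -1597, -2569, -3871, -5551. Second differences: -690, -972, -1302, -1680. Third differences: -282, -330, -378. Fourth differences: -48, -48.
Level-4 differences are constant, so Q has degree 4.
Fitting a degree-4 polynomial gives Q(m) = -2m^4 - 3m³ + 2m² - 4m - 3.
Then Q(2) = -59.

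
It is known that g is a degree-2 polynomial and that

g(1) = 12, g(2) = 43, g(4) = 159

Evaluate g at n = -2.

27

Write g(n) = an² + bn + c; the 3 given values yield a linear system in the 3 coefficients.
Solving, g(n) = 9n² + 4n - 1.
Then g(-2) = 27.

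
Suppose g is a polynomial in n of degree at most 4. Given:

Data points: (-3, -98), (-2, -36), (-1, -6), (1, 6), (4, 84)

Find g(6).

316

Write g(n) = an^4 + bn³ + cn² + dn + e; the 5 given values yield a linear system in the 5 coefficients.
Solving, the leading coefficient vanishes, and g(n) = 2n³ - 4n² + 4n + 4.
Then g(6) = 316.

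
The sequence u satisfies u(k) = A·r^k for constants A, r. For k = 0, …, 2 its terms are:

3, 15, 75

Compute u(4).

Consecutive ratio: 15/3 = 5, and 75/15 = 5, so r = 5.
Then A·5^0 = 3 gives A = 3, and u(k) = 3·5^k.
u(4) = 3·5^4 = 1875.

1875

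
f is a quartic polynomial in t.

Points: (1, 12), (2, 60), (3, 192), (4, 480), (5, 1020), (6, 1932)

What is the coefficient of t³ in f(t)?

2

Write f(t) = at^4 + bt³ + ct² + dt + e; the 6 given values yield a linear system in the 5 coefficients.
Solving, f(t) = t^4 + 2t³ + 5t² + 4t.
The coefficient of t³ is 2.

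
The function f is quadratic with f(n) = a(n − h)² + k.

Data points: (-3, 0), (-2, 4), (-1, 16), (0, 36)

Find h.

First differences 4, 12, 20; second difference 8 = 2a, so a = 4.
Expanding, the n-coefficient is −2ah = -8h; matching it to the data gives h = -3, and then k = 0.
So f(n) = 4(n + 3)² + 0.
Hence h = -3.

-3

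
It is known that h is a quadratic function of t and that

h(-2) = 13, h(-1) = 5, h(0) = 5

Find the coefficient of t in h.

Write h(t) = at² + bt + c; the 3 given values yield a linear system in the 3 coefficients.
Solving, h(t) = 4t² + 4t + 5.
The coefficient of t is 4.

4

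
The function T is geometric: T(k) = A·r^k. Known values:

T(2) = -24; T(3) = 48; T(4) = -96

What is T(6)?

Consecutive ratio: 48/(-24) = -2, and -96/48 = -2, so r = -2.
Then A·(-2)^2 = -24 gives A = -6, and T(k) = -6·(-2)^k.
T(6) = -6·(-2)^6 = -384.

-384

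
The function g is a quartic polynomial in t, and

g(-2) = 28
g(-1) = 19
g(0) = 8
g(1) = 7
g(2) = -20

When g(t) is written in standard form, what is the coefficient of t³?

Write g(t) = at^4 + bt³ + ct² + dt + e; the 5 given values yield a linear system in the 5 coefficients.
Solving, g(t) = -2t^4 - 2t³ + 7t² - 4t + 8.
The coefficient of t³ is -2.

-2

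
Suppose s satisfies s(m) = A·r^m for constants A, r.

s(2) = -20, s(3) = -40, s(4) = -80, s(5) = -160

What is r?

2

Consecutive ratio: -40/(-20) = 2, and -80/(-40) = 2, so r = 2.
Then A·2^2 = -20 gives A = -5, and s(m) = -5·2^m.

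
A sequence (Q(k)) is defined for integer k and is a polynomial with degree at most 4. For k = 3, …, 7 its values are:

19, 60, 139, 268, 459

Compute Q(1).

3

First differences: 41, 79, 129, 191. Second differences: 38, 50, 62. Third differences: 12, 12.
Level-3 differences are constant, so Q has degree 3.
Fitting a degree-3 polynomial gives Q(k) = 2k³ - 5k² + 2k + 4.
Then Q(1) = 3.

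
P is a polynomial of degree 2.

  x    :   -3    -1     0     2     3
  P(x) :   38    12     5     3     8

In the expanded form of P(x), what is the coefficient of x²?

2

Write P(x) = ax² + bx + c; the 5 given values yield a linear system in the 3 coefficients.
Solving, P(x) = 2x² - 5x + 5.
The coefficient of x² is 2.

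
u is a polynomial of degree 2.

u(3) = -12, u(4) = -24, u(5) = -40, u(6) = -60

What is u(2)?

First differences: -12, -16, -20. Second differences: -4, -4.
Level-2 differences are constant, so u has degree 2.
Fitting a degree-2 polynomial gives u(n) = -2n² + 2n.
Then u(2) = -4.

-4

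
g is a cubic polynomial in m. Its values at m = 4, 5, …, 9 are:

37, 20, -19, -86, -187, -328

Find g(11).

-754

First differences: -17, -39, -67, -101, -141. Second differences: -22, -28, -34, -40. Third differences: -6, -6, -6.
Level-3 differences are constant, so g has degree 3.
Fitting a degree-3 polynomial gives g(m) = -m³ + 4m² + 8m + 5.
Then g(11) = -754.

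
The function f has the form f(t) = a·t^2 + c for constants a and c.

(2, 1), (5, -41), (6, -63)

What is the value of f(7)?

From f(2) = 1 and f(5) = -41: 4a + c = 1 and 25a + c = -41.
Subtracting: 21a = -42, so a = -2; then c = 1 − (-2)·4 = 9.
So f(t) = -2t² + 9, and f(7) = -89.

-89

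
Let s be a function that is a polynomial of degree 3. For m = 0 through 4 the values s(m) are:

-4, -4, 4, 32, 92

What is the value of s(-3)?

-76

First differences: 0, 8, 28, 60. Second differences: 8, 20, 32. Third differences: 12, 12.
Level-3 differences are constant, so s has degree 3.
Fitting a degree-3 polynomial gives s(m) = 2m³ - 2m² - 4.
Then s(-3) = -76.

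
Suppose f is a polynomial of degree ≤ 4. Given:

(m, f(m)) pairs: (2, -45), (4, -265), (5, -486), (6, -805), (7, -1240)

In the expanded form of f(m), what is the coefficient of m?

Write f(m) = am^4 + bm³ + cm² + dm + e; the 5 given values yield a linear system in the 5 coefficients.
Solving, the leading coefficient vanishes, and f(m) = -3m³ - 4m² - 2m - 1.
The coefficient of m is -2.

-2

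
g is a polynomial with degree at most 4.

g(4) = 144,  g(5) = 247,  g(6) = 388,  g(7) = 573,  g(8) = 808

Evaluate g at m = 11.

First differences: 103, 141, 185, 235. Second differences: 38, 44, 50. Third differences: 6, 6.
Level-3 differences are constant, so g has degree 3.
Fitting a degree-3 polynomial gives g(m) = m³ + 4m² + 6m - 8.
Then g(11) = 1873.

1873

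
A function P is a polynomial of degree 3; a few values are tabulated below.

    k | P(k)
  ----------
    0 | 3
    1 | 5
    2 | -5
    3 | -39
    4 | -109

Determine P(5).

First differences: 2, -10, -34, -70. Second differences: -12, -24, -36. Third differences: -12, -12.
Level-3 differences are constant, so P has degree 3.
Fitting a degree-3 polynomial gives P(k) = -2k³ + 4k + 3.
Then P(5) = -227.

-227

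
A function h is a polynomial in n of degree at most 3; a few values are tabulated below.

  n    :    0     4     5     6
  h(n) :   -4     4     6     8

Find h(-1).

Write h(n) = an³ + bn² + cn + d; the 4 given values yield a linear system in the 4 coefficients.
Solving, the top 2 coefficients vanish, and h(n) = 2n - 4.
Then h(-1) = -6.

-6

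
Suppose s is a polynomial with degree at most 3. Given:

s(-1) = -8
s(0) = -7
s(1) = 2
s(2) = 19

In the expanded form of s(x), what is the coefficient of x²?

4

First differences: 1, 9, 17. Second differences: 8, 8.
Level-2 differences are constant, so s has degree 2.
Fitting a degree-2 polynomial gives s(x) = 4x² + 5x - 7.
The coefficient of x² is 4.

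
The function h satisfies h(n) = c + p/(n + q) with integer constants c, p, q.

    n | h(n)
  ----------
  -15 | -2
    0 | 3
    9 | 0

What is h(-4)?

(h(n) − c)(n + q) = p for each data point; the three points give a linear system in c and q, then p follows.
Solving: c = -1, q = 3, p = 12, so h(n) = -1 + 12/(n + 3).
Then h(-4) = -1 + 12/(-1) = -13.

-13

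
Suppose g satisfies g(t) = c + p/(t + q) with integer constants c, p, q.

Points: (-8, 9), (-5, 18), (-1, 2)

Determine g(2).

4

(g(t) − c)(t + q) = p for each data point; the three points give a linear system in c and q, then p follows.
Solving: c = 6, q = 4, p = -12, so g(t) = 6 − 12/(t + 4).
Then g(2) = 6 − 12/6 = 4.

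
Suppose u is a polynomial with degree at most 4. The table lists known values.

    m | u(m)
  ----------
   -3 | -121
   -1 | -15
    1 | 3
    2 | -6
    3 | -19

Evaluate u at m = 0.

2

Write u(m) = am^4 + bm³ + cm² + dm + e; the 5 given values yield a linear system in the 5 coefficients.
Solving, the leading coefficient vanishes, and u(m) = m³ - 8m² + 8m + 2.
Then u(0) = 2.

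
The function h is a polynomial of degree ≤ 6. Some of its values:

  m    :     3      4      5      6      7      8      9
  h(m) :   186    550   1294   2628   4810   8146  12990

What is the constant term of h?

-6

First differences: 364, 744, 1334, 2182, 3336, 4844. Second differences: 380, 590, 848, 1154, 1508. Third differences: 210, 258, 306, 354. Fourth differences: 48, 48, 48.
Level-4 differences are constant, so h has degree 4.
Fitting a degree-4 polynomial gives h(m) = 2m^4 - m³ + 8m² - 5m - 6.
The constant term is h(0) = -6.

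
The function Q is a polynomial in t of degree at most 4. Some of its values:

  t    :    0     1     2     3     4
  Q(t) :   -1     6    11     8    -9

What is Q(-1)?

First differences: 7, 5, -3, -17. Second differences: -2, -8, -14. Third differences: -6, -6.
Level-3 differences are constant, so Q has degree 3.
Fitting a degree-3 polynomial gives Q(t) = -t³ + 2t² + 6t - 1.
Then Q(-1) = -4.

-4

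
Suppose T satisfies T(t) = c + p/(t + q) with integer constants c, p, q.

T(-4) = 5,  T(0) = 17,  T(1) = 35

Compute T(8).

(T(t) − c)(t + q) = p for each data point; the three points give a linear system in c and q, then p follows.
Solving: c = -1, q = -2, p = -36, so T(t) = -1 − 36/(t − 2).
Then T(8) = -1 − 36/6 = -7.

-7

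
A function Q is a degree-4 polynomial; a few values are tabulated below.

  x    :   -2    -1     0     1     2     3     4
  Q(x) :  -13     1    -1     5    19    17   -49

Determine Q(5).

Write Q(x) = ax^4 + bx³ + cx² + dx + e; the 7 given values yield a linear system in the 5 coefficients.
Solving, Q(x) = -x^4 + 2x³ + 5x² - 1.
Then Q(5) = -251.

-251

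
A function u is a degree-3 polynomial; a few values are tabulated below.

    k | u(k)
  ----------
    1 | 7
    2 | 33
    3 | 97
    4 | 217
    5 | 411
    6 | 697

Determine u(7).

Write u(k) = ak³ + bk² + ck + d; the 6 given values yield a linear system in the 4 coefficients.
Solving, u(k) = 3k³ + k² + 2k + 1.
Then u(7) = 1093.

1093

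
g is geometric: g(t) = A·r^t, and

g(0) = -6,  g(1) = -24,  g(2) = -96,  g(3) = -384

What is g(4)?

-1536

Consecutive ratio: -24/(-6) = 4, and -96/(-24) = 4, so r = 4.
Then A·4^0 = -6 gives A = -6, and g(t) = -6·4^t.
g(4) = -6·4^4 = -1536.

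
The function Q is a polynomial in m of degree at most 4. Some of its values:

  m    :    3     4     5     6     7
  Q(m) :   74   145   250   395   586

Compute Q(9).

1130

Write Q(m) = am^4 + bm³ + cm² + dm + e; the 5 given values yield a linear system in the 5 coefficients.
Solving, the leading coefficient vanishes, and Q(m) = m³ + 5m² - m + 5.
Then Q(9) = 1130.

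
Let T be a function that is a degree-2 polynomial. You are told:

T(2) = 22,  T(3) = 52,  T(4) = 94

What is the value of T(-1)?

4

Write T(n) = an² + bn + c; the 3 given values yield a linear system in the 3 coefficients.
Solving, T(n) = 6n² - 2.
Then T(-1) = 4.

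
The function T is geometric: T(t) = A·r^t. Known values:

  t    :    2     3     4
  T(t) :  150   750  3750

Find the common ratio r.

Consecutive ratio: 750/150 = 5, and 3750/750 = 5, so r = 5.
Then A·5^2 = 150 gives A = 6, and T(t) = 6·5^t.

5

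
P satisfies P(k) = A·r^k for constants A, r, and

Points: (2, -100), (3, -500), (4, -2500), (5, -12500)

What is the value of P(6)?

-62500

Consecutive ratio: -500/(-100) = 5, and -2500/(-500) = 5, so r = 5.
Then A·5^2 = -100 gives A = -4, and P(k) = -4·5^k.
P(6) = -4·5^6 = -62500.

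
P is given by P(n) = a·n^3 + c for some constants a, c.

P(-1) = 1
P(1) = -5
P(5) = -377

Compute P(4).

From P(-1) = 1 and P(1) = -5: -1a + c = 1 and 1a + c = -5.
Subtracting: 2a = -6, so a = -3; then c = 1 − (-3)·(-1) = -2.
So P(n) = -3n³ − 2, and P(4) = -194.

-194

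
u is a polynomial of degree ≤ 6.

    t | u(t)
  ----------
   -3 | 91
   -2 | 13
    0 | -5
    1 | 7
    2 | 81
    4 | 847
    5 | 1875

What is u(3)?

313

Write u(t) = at^6 + bt^5 + ct^4 + dt³ + et² + pt + q; the 7 given values yield a linear system in the 7 coefficients.
Solving, the top 2 coefficients vanish, and u(t) = 2t^4 + 4t³ + 5t² + t - 5.
Then u(3) = 313.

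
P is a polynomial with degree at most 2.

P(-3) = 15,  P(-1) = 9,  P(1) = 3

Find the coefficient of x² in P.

0

Write P(x) = ax² + bx + c; the 3 given values yield a linear system in the 3 coefficients.
Solving, the leading coefficient vanishes, and P(x) = -3x + 6.
The coefficient of x² is 0.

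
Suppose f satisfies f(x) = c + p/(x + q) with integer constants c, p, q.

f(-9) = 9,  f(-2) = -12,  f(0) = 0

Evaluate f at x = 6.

(f(x) − c)(x + q) = p for each data point; the three points give a linear system in c and q, then p follows.
Solving: c = 6, q = 3, p = -18, so f(x) = 6 − 18/(x + 3).
Then f(6) = 6 − 18/9 = 4.

4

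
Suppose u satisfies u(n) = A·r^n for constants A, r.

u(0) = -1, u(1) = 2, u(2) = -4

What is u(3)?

8

Consecutive ratio: 2/(-1) = -2, and -4/2 = -2, so r = -2.
Then A·(-2)^0 = -1 gives A = -1, and u(n) = -1·(-2)^n.
u(3) = -1·(-2)^3 = 8.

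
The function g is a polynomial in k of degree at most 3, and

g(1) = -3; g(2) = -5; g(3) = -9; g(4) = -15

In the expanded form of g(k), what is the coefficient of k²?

First differences: -2, -4, -6. Second differences: -2, -2.
Level-2 differences are constant, so g has degree 2.
Fitting a degree-2 polynomial gives g(k) = -k² + k - 3.
The coefficient of k² is -1.

-1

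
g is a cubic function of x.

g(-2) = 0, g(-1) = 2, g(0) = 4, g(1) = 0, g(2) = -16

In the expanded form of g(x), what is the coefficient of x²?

Write g(x) = ax³ + bx² + cx + d; the 5 given values yield a linear system in the 4 coefficients.
Solving, g(x) = -x³ - 3x² + 4.
The coefficient of x² is -3.

-3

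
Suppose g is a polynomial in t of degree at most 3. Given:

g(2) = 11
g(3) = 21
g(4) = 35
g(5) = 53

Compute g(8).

Write g(t) = at³ + bt² + ct + d; the 4 given values yield a linear system in the 4 coefficients.
Solving, the leading coefficient vanishes, and g(t) = 2t² + 3.
Then g(8) = 131.

131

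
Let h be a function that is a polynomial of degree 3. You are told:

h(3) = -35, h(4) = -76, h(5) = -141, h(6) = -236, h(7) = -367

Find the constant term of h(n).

4

Write h(n) = an³ + bn² + cn + d; the 5 given values yield a linear system in the 4 coefficients.
Solving, h(n) = -n³ - 4n + 4.
The constant term is h(0) = 4.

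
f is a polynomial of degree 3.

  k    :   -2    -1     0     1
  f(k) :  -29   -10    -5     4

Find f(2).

Write f(k) = ak³ + bk² + ck + d; the 4 given values yield a linear system in the 4 coefficients.
Solving, f(k) = 3k³ + 2k² + 4k - 5.
Then f(2) = 35.

35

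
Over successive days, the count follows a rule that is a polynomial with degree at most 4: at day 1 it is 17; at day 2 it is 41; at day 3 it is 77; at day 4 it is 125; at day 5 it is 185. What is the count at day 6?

257

Write the value at m as P(m).
First differences: 24, 36, 48, 60. Second differences: 12, 12, 12.
Level-2 differences are constant, so P has degree 2.
Extending the table by one column gives the next first difference 72, so P(6) = 185 + 72 = 257.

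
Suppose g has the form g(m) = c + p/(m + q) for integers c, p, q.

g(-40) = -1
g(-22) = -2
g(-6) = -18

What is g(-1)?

12

(g(m) − c)(m + q) = p for each data point; the three points give a linear system in c and q, then p follows.
Solving: c = 0, q = 4, p = 36, so g(m) = 36/(m + 4).
Then g(-1) = 0 + 36/3 = 12.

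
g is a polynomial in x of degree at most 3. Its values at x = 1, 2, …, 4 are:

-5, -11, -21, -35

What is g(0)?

Write g(x) = ax³ + bx² + cx + d; the 4 given values yield a linear system in the 4 coefficients.
Solving, the leading coefficient vanishes, and g(x) = -2x² - 3.
Then g(0) = -3.

-3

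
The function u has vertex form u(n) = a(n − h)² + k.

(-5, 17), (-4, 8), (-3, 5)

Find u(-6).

32

First differences -9, -3; second difference 6 = 2a, so a = 3.
Expanding, the n-coefficient is −2ah = -6h; matching it to the data gives h = -3, and then k = 5.
So u(n) = 3(n + 3)² + 5.
u(-6) = 3·(-3)² + 5 = 32.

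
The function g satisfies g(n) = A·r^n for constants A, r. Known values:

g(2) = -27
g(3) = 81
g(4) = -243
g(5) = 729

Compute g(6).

-2187

Consecutive ratio: 81/(-27) = -3, and -243/81 = -3, so r = -3.
Then A·(-3)^2 = -27 gives A = -3, and g(n) = -3·(-3)^n.
g(6) = -3·(-3)^6 = -2187.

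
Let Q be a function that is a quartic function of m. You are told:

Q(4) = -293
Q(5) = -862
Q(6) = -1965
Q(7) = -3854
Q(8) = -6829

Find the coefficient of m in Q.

Write Q(m) = am^4 + bm³ + cm² + dm + e; the 5 given values yield a linear system in the 5 coefficients.
Solving, Q(m) = -2m^4 + 2m³ + 5m² + 2m + 3.
The coefficient of m is 2.

2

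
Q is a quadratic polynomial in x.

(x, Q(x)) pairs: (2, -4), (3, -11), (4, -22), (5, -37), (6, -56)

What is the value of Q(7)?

First differences: -7, -11, -15, -19. Second differences: -4, -4, -4.
Level-2 differences are constant, so Q has degree 2.
Fitting a degree-2 polynomial gives Q(x) = -2x² + 3x - 2.
Then Q(7) = -79.

-79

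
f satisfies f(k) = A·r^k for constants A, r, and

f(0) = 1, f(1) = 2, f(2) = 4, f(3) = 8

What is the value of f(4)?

16

Consecutive ratio: 2/1 = 2, and 4/2 = 2, so r = 2.
Then A·2^0 = 1 gives A = 1, and f(k) = 1·2^k.
f(4) = 1·2^4 = 16.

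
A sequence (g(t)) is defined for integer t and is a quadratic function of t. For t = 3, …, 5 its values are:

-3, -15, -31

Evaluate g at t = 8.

Write g(t) = at² + bt + c; the 3 given values yield a linear system in the 3 coefficients.
Solving, g(t) = -2t² + 2t + 9.
Then g(8) = -103.

-103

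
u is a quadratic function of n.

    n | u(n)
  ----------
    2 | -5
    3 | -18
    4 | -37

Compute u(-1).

Write u(n) = an² + bn + c; the 3 given values yield a linear system in the 3 coefficients.
Solving, u(n) = -3n² + 2n + 3.
Then u(-1) = -2.

-2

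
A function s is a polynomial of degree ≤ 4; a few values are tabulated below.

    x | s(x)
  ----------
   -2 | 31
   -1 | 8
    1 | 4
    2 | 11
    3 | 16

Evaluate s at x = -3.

Write s(x) = ax^4 + bx³ + cx² + dx + e; the 5 given values yield a linear system in the 5 coefficients.
Solving, the leading coefficient vanishes, and s(x) = -x³ + 5x² - x + 1.
Then s(-3) = 76.

76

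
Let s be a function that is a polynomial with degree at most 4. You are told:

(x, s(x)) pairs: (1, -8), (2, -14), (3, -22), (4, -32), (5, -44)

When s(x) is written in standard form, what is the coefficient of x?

Write s(x) = ax^4 + bx³ + cx² + dx + e; the 5 given values yield a linear system in the 5 coefficients.
Solving, the top 2 coefficients vanish, and s(x) = -x² - 3x - 4.
The coefficient of x is -3.

-3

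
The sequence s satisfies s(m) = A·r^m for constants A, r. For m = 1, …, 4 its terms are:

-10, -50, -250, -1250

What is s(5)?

-6250

Consecutive ratio: -50/(-10) = 5, and -250/(-50) = 5, so r = 5.
Then A·5^1 = -10 gives A = -2, and s(m) = -2·5^m.
s(5) = -2·5^5 = -6250.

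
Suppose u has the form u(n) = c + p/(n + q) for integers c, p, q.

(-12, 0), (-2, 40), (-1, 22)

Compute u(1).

(u(n) − c)(n + q) = p for each data point; the three points give a linear system in c and q, then p follows.
Solving: c = 4, q = 3, p = 36, so u(n) = 4 + 36/(n + 3).
Then u(1) = 4 + 36/4 = 13.

13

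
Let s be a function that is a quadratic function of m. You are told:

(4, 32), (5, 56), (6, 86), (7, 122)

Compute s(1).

Write s(m) = am² + bm + c; the 4 given values yield a linear system in the 3 coefficients.
Solving, s(m) = 3m² - 3m - 4.
Then s(1) = -4.

-4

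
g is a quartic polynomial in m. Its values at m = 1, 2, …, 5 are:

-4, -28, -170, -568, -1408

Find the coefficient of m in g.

Write g(m) = am^4 + bm³ + cm² + dm + e; the 5 given values yield a linear system in the 5 coefficients.
Solving, g(m) = -2m^4 - 3m³ + 9m² - 8.
The coefficient of m is 0.

0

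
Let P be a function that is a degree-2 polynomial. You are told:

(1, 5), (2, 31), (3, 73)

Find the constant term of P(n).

-5

Write P(n) = an² + bn + c; the 3 given values yield a linear system in the 3 coefficients.
Solving, P(n) = 8n² + 2n - 5.
The constant term is P(0) = -5.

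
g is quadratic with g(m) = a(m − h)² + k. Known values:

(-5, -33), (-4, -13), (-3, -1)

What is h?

First differences 20, 12; second difference -8 = 2a, so a = -4.
Expanding, the m-coefficient is −2ah = 8h; matching it to the data gives h = -2, and then k = 3.
So g(m) = -4(m + 2)² + 3.
Hence h = -2.

-2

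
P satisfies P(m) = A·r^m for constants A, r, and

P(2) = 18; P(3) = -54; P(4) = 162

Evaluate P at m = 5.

Consecutive ratio: -54/18 = -3, and 162/(-54) = -3, so r = -3.
Then A·(-3)^2 = 18 gives A = 2, and P(m) = 2·(-3)^m.
P(5) = 2·(-3)^5 = -486.

-486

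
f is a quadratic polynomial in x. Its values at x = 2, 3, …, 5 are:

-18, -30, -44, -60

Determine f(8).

-120

First differences: -12, -14, -16. Second differences: -2, -2.
Level-2 differences are constant, so f has degree 2.
Fitting a degree-2 polynomial gives f(x) = -x² - 7x.
Then f(8) = -120.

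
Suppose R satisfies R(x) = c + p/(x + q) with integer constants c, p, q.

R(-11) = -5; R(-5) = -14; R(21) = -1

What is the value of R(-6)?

-10

(R(x) − c)(x + q) = p for each data point; the three points give a linear system in c and q, then p follows.
Solving: c = -2, q = 3, p = 24, so R(x) = -2 + 24/(x + 3).
Then R(-6) = -2 + 24/(-3) = -10.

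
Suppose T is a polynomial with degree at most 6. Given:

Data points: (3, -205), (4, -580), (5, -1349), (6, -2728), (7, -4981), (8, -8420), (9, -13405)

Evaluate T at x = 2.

-56

First differences: -375, -769, -1379, -2253, -3439, -4985. Second differences: -394, -610, -874, -1186, -1546. Third differences: -216, -264, -312, -360. Fourth differences: -48, -48, -48.
Level-4 differences are constant, so T has degree 4.
Fitting a degree-4 polynomial gives T(x) = -2x^4 - 3x² - 4x - 4.
Then T(2) = -56.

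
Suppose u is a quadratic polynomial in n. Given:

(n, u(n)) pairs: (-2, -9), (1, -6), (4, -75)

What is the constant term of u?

1

Write u(n) = an² + bn + c; the 3 given values yield a linear system in the 3 coefficients.
Solving, u(n) = -4n² - 3n + 1.
The constant term is u(0) = 1.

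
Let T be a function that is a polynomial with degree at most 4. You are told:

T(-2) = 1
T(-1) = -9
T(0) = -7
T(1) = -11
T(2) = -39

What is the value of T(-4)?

129

First differences: -10, 2, -4, -28. Second differences: 12, -6, -24. Third differences: -18, -18.
Level-3 differences are constant, so T has degree 3.
Fitting a degree-3 polynomial gives T(n) = -3n³ - 3n² + 2n - 7.
Then T(-4) = 129.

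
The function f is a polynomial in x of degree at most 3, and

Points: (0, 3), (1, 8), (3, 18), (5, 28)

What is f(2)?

Write f(x) = ax³ + bx² + cx + d; the 4 given values yield a linear system in the 4 coefficients.
Solving, the top 2 coefficients vanish, and f(x) = 5x + 3.
Then f(2) = 13.

13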